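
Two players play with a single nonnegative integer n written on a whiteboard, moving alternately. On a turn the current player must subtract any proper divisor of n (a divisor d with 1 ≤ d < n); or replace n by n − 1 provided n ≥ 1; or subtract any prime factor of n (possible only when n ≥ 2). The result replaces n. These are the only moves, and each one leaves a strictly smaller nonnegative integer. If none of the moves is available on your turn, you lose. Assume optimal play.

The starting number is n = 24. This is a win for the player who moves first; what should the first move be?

Positions with no move are L. A position that does have a move is losing for the player to move precisely when every available move leads to a winning position for the opponent. Fill in the labels:
n=0: no move → L
n=1: reaches L-position 0 → W
n=2: reaches L-position 0 → W
n=3: reaches L-position 0 → W
n=4: only reaches 2(W), 3(W), all W → L
n=5: reaches L-position 0 → W
n=6: reaches L-position 4 → W
n=7: reaches L-position 0 → W
n=8: reaches L-position 4 → W
n=9: only reaches 6(W), 8(W), all W → L
n=10: reaches L-position 9 → W
n=11: reaches L-position 0 → W
n=12: reaches L-position 9 → W
n=13: reaches L-position 0 → W
n=14: only reaches 7(W), 12(W), 13(W), all W → L
n=15: reaches L-position 14 → W
n=16: reaches L-position 14 → W
n=17: reaches L-position 0 → W
n=18: reaches L-position 9 → W
n=19: reaches L-position 0 → W
n=20: only reaches 10(W), 15(W), 16(W), 18(W), 19(W), all W → L
n=21: reaches L-position 14 → W
n=22: reaches L-position 20 → W
n=23: reaches L-position 0 → W
n=24: reaches L-position 20 → W
From 24, the L positions reachable in one move are: 20.

Move to 20.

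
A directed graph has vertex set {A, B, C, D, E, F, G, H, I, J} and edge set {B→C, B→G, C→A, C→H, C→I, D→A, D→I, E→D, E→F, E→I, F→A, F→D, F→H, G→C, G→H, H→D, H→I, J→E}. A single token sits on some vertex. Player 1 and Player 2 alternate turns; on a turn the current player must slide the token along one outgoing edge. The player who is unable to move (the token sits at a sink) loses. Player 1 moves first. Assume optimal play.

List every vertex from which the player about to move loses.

A, G, I, J

Label each position W (a win for the player to move) or L (a loss). A position with no legal move is L; any other position is W exactly when some move reaches an L, and L when every move reaches a W.
Every edge goes from a vertex to one that appears earlier in the order A, I, D, H, F, C, G, E, B, J, so processing vertices in that order labels each vertex after all of its successors.
A: no outgoing edge → L
I: no outgoing edge → L
D: can move to I, which is L ⇒ W
H: can move to I, which is L ⇒ W
F: can move to A, which is L ⇒ W
C: can move to I, which is L ⇒ W
G: moves to C(W), H(W); every one is W ⇒ L
E: can move to I, which is L ⇒ W
B: can move to G, which is L ⇒ W
J: the only move is to E(W), a W ⇒ L
The losing starting vertices are exactly the entries labelled L in this table (4 of them).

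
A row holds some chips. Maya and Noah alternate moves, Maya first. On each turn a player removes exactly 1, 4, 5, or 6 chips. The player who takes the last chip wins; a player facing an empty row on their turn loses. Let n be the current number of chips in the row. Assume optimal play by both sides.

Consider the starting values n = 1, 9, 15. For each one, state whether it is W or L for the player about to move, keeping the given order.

Positions with no move are L. A position that does have a move is losing for the player to move precisely when every available move leads to a winning position for the opponent. Fill in the labels:
n=0: no move → L
n=1: can move to 0, which is L ⇒ W
n=2: the only move is to 1(W), a W ⇒ L
n=3: can move to 2, which is L ⇒ W
n=4: can move to 0, which is L ⇒ W
n=5: can move to 0, which is L ⇒ W
n=6: can move to 2, which is L ⇒ W
n=7: can move to 2, which is L ⇒ W
n=8: can move to 2, which is L ⇒ W
n=9: moves to 8(W), 5(W), 4(W), 3(W); every one is W ⇒ L
n=10: can move to 9, which is L ⇒ W
n=11: moves to 10(W), 7(W), 6(W), 5(W); every one is W ⇒ L
n=12: can move to 11, which is L ⇒ W
n=13: can move to 9, which is L ⇒ W
n=14: can move to 9, which is L ⇒ W
n=15: can move to 11, which is L ⇒ W

1: W, 9: L, 15: W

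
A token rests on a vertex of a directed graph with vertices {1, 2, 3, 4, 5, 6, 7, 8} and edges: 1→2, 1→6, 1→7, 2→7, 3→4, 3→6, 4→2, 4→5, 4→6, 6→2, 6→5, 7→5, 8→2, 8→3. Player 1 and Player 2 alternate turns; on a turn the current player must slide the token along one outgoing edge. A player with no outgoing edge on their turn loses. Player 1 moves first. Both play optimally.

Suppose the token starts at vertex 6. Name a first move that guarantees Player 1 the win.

Move to 2.

Classify positions by backward induction: terminal positions (no move available) are L. From any other position, the mover wins iff some move reaches an L.
Every edge goes from a vertex to one that appears earlier in the order 5, 7, 2, 6, 4, 3, 1, 8, so processing vertices in that order labels each vertex after all of its successors.
5: no outgoing edge → L
7: reaches L-position 5 → W
2: only reaches 7(W), which is W → L
6: reaches L-position 2 → W
4: reaches L-position 2 → W
3: only reaches 4(W), 6(W), all W → L
1: reaches L-position 2 → W
8: reaches L-position 3 → W
From 6, the L positions reachable in one move are: 2, 5. Any move reaching one of these is winning.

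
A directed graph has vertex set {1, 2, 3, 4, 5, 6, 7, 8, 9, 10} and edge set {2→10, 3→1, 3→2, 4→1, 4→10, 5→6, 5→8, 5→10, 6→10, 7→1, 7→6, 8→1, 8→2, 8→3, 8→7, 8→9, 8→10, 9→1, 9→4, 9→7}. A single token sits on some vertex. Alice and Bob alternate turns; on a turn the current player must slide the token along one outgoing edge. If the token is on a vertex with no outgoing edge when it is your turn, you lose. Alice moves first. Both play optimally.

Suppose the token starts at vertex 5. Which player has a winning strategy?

Alice wins.

Work bottom-up. With no move the player to move loses. Otherwise the position is W if at least one move leads to an L position for the opponent, and L if every move leads to a W.
Every edge goes from a vertex to one that appears earlier in the order 10, 1, 2, 4, 6, 3, 7, 9, 8, 5, so processing vertices in that order labels each vertex after all of its successors.
10: no outgoing edge → L
1: no outgoing edge → L
2: →10(L), so W
4: →1(L), so W
6: →10(L), so W
3: →1(L), so W
7: →1(L), so W
9: →1(L), so W
8: →1(L), so W
5: →10(L), so W
From 5 Alice can move to 10, reaching an L position.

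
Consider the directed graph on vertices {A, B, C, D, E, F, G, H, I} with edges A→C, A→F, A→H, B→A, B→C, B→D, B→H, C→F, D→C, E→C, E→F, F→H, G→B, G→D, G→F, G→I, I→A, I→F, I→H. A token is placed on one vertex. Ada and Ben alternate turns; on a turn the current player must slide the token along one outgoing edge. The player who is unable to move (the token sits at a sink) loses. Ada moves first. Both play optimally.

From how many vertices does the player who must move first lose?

3

Use the standard recursion: the mover loses at a terminal position; elsewhere, the mover wins exactly when some move hands the opponent an L position.
Every edge goes from a vertex to one that appears earlier in the order H, F, C, A, D, I, B, E, G, so processing vertices in that order labels each vertex after all of its successors.
H: no outgoing edge → L
F: reaches L-position H → W
C: only reaches F(W), which is W → L
A: reaches L-position C → W
D: reaches L-position C → W
I: reaches L-position H → W
B: reaches L-position C → W
E: reaches L-position C → W
G: only reaches B(W), I(W), D(W), F(W), all W → L
The L vertices are C, G, H; that is 3 in all.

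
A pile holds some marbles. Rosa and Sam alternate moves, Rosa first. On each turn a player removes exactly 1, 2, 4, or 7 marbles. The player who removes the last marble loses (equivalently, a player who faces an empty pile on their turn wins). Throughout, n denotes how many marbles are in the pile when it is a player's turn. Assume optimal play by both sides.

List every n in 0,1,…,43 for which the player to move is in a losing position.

Build the W/L table. Terminal = W. A non-terminal position is W if it has a move to some L; otherwise it is L.
n=0: no move; the opponent has just taken the last marble and therefore loses → W
n=1: L (sole option 0(W) is W)
n=2: W (go to 1, an L position)
n=3: W (go to 1, an L position)
n=4: L (options 3(W), 2(W), 0(W) are all W)
n=5: W (go to 4, an L position)
n=6: W (go to 4, an L position)
n=7: L (options 6(W), 5(W), 3(W), 0(W) are all W)
n=8: W (go to 7, an L position)
n=9: W (go to 7, an L position)
n=10: L (options 9(W), 8(W), 6(W), 3(W) are all W)
n=11: W (go to 10, an L position)
n=12: W (go to 10, an L position)
n=13: L (options 12(W), 11(W), 9(W), 6(W) are all W)
n=14: W (go to 13, an L position)
n=15: W (go to 13, an L position)
n=16: L (options 15(W), 14(W), 12(W), 9(W) are all W)
n=17: W (go to 16, an L position)
n=18: W (go to 16, an L position)
n=19: L (options 18(W), 17(W), 15(W), 12(W) are all W)
n=20: W (go to 19, an L position)
n=21: W (go to 19, an L position)
n=22: L (options 21(W), 20(W), 18(W), 15(W) are all W)
n=23: W (go to 22, an L position)
n=24: W (go to 22, an L position)
n=25: L (options 24(W), 23(W), 21(W), 18(W) are all W)
n=26: W (go to 25, an L position)
n=27: W (go to 25, an L position)
n=28: L (options 27(W), 26(W), 24(W), 21(W) are all W)
n=29: W (go to 28, an L position)
n=30: W (go to 28, an L position)
n=31: L (options 30(W), 29(W), 27(W), 24(W) are all W)
n=32: W (go to 31, an L position)
n=33: W (go to 31, an L position)
n=34: L (options 33(W), 32(W), 30(W), 27(W) are all W)
n=35: W (go to 34, an L position)
n=36: W (go to 34, an L position)
n=37: L (options 36(W), 35(W), 33(W), 30(W) are all W)
n=38: W (go to 37, an L position)
n=39: W (go to 37, an L position)
n=40: L (options 39(W), 38(W), 36(W), 33(W) are all W)
n=41: W (go to 40, an L position)
n=42: W (go to 40, an L position)
n=43: L (options 42(W), 41(W), 39(W), 36(W) are all W)
Reading off the rows marked L gives the requested list; there are 15 such values of n.

1, 4, 7, 10, 13, 16, 19, 22, 25, 28, 31, 34, 37, 40, 43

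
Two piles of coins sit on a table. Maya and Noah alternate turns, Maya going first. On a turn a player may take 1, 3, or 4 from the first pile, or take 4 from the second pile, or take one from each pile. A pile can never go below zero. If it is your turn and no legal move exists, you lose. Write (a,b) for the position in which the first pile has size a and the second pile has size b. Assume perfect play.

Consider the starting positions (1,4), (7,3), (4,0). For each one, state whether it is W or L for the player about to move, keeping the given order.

Use the standard recursion: the mover loses at a terminal position; elsewhere, the mover wins exactly when some move hands the opponent an L position.
No move ever increases a pile, so every position that can arise here has a ≤ 7 and b ≤ 4; it is enough to label the cells with 0 ≤ a ≤ 7 and 0 ≤ b ≤ 4.
Every move lowers a or b (never raises either), so fill the grid row by row in increasing a, and left to right within a row: each cell's successors are then already labelled.
      b=0  b=1  b=2  b=3  b=4
a=0:    L    L    L    L    W
a=1:    W    W    W    W    W
a=2:    L    L    L    L    W
a=3:    W    W    W    W    W
a=4:    W    W    W    W    L
a=5:    W    W    W    W    W
a=6:    W    W    W    W    L
a=7:    L    L    L    L    W
Cells with no legal move (terminal, hence L): (0,0), (0,1), (0,2), (0,3).
The remaining L cells, each justified by listing all of its moves:
(2,0): L (sole option (1,0)(W) is W)
(2,1): L (options (1,1)(W), (1,0)(W) are all W)
(2,2): L (options (1,2)(W), (1,1)(W) are all W)
(2,3): L (options (1,3)(W), (1,2)(W) are all W)
(4,4): L (options (3,4)(W), (1,4)(W), (0,4)(W), (4,0)(W), (3,3)(W) are all W)
(6,4): L (options (5,4)(W), (3,4)(W), (2,4)(W), (6,0)(W), (5,3)(W) are all W)
(7,0): L (options (6,0)(W), (4,0)(W), (3,0)(W) are all W)
(7,1): L (options (6,1)(W), (4,1)(W), (3,1)(W), (6,0)(W) are all W)
(7,2): L (options (6,2)(W), (4,2)(W), (3,2)(W), (6,1)(W) are all W)
(7,3): L (options (6,3)(W), (4,3)(W), (3,3)(W), (6,2)(W) are all W)
Every other cell has at least one move into one of the L cells above, so it is W.
(1,4): the move to (0,3) reaches an L cell, so W
(7,3): one of the L cells justified above, so L
(4,0): the move to (0,0) reaches an L cell, so W

(1,4): W, (7,3): L, (4,0): W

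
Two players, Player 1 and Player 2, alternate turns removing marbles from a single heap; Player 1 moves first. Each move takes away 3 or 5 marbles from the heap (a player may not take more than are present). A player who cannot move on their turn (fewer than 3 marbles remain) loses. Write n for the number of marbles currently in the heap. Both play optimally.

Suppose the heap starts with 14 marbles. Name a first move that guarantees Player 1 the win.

Remove 5, leaving 9.

Label each position W (a win for the player to move) or L (a loss). A position with no legal move is L; any other position is W exactly when some move reaches an L, and L when every move reaches a W.
n=0: no move → L
n=1: no move → L
n=2: no move → L
n=3: W (go to 0, an L position)
n=4: W (go to 1, an L position)
n=5: W (go to 2, an L position)
n=6: W (go to 1, an L position)
n=7: W (go to 2, an L position)
n=8: L (options 5(W), 3(W) are all W)
n=9: L (options 6(W), 4(W) are all W)
n=10: L (options 7(W), 5(W) are all W)
n=11: W (go to 8, an L position)
n=12: W (go to 9, an L position)
n=13: W (go to 10, an L position)
n=14: W (go to 9, an L position)
From 14, the L positions reachable in one move are: 9.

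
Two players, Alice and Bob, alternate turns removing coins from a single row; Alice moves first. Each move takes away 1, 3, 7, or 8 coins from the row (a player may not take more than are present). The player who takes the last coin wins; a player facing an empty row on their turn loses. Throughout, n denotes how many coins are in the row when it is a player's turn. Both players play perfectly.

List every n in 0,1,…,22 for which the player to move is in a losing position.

0, 2, 4, 6, 15, 17, 19, 21

Use the standard recursion: the mover loses at a terminal position; elsewhere, the mover wins exactly when some move hands the opponent an L position.
n=0: no move → L
n=1: →0(L), so W
n=2: →1(W) only, which is W, so L
n=3: →2(L), so W
n=4: →3(W), 1(W) — all W, so L
n=5: →4(L), so W
n=6: →5(W), 3(W) — all W, so L
n=7: →6(L), so W
n=8: →0(L), so W
n=9: →6(L), so W
n=10: →2(L), so W
n=11: →4(L), so W
n=12: →4(L), so W
n=13: →6(L), so W
n=14: →6(L), so W
n=15: →14(W), 12(W), 8(W), 7(W) — all W, so L
n=16: →15(L), so W
n=17: →16(W), 14(W), 10(W), 9(W) — all W, so L
n=18: →17(L), so W
n=19: →18(W), 16(W), 12(W), 11(W) — all W, so L
n=20: →19(L), so W
n=21: →20(W), 18(W), 14(W), 13(W) — all W, so L
n=22: →21(L), so W
Reading off the rows marked L gives the requested list; there are 8 such values of n.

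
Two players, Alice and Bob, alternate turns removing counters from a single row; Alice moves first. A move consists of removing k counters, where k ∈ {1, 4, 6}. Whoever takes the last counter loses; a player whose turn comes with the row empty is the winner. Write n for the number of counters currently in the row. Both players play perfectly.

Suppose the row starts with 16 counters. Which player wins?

Label each position W (a win for the player to move) or L (a loss). A position with no legal move is W; any other position is W exactly when some move reaches an L, and L when every move reaches a W.
n=0: no move; the opponent has just taken the last counter and therefore loses → W
n=1: only reaches 0(W), which is W → L
n=2: reaches L-position 1 → W
n=3: only reaches 2(W), which is W → L
n=4: reaches L-position 3 → W
n=5: reaches L-position 1 → W
n=6: only reaches 5(W), 2(W), 0(W), all W → L
n=7: reaches L-position 6 → W
n=8: only reaches 7(W), 4(W), 2(W), all W → L
n=9: reaches L-position 8 → W
n=10: reaches L-position 6 → W
n=11: only reaches 10(W), 7(W), 5(W), all W → L
n=12: reaches L-position 11 → W
n=13: only reaches 12(W), 9(W), 7(W), all W → L
n=14: reaches L-position 13 → W
n=15: reaches L-position 11 → W
n=16: only reaches 15(W), 12(W), 10(W), all W → L
The starting position 16 is L: whatever Alice does, the opponent receives a W position.

Bob wins.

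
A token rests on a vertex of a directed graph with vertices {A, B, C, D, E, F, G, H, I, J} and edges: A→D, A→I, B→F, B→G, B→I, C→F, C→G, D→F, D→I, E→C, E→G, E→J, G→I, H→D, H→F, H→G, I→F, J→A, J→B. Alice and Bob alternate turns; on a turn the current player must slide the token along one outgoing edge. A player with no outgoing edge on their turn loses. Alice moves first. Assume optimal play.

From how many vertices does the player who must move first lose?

Classify positions by backward induction: terminal positions (no move available) are L. From any other position, the mover wins iff some move reaches an L.
Every edge goes from a vertex to one that appears earlier in the order F, I, D, G, H, B, A, J, C, E, so processing vertices in that order labels each vertex after all of its successors.
F: no outgoing edge → L
I: reaches L-position F → W
D: reaches L-position F → W
G: only reaches I(W), which is W → L
H: reaches L-position G → W
B: reaches L-position G → W
A: only reaches D(W), I(W), all W → L
J: reaches L-position A → W
C: reaches L-position G → W
E: reaches L-position G → W
The L vertices are A, F, G; that is 3 in all.

3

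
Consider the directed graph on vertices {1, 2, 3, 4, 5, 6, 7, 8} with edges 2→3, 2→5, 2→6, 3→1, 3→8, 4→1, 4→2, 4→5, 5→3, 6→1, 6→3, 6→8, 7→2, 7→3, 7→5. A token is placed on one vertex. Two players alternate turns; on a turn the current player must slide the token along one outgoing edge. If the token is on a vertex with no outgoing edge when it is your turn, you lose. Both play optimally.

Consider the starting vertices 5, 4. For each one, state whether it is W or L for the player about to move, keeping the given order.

Use the standard recursion: the mover loses at a terminal position; elsewhere, the mover wins exactly when some move hands the opponent an L position.
Every edge goes from a vertex to one that appears earlier in the order 8, 1, 3, 6, 5, 2, 7, 4, so processing vertices in that order labels each vertex after all of its successors.
8: no outgoing edge → L
1: no outgoing edge → L
3: reaches L-position 1 → W
6: reaches L-position 1 → W
5: only reaches 3(W), which is W → L
2: reaches L-position 5 → W
7: reaches L-position 5 → W
4: reaches L-position 5 → W

5: L, 4: W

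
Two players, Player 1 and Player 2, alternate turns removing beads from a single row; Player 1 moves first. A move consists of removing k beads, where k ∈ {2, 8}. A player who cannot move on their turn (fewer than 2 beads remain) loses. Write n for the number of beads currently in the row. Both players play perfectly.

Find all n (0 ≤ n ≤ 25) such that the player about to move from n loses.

0, 1, 4, 5, 10, 11, 14, 15, 20, 21, 24, 25

Label each position W (a win for the player to move) or L (a loss). A position with no legal move is L; any other position is W exactly when some move reaches an L, and L when every move reaches a W.
n=0: no move → L
n=1: no move → L
n=2: reaches L-position 0 → W
n=3: reaches L-position 1 → W
n=4: only reaches 2(W), which is W → L
n=5: only reaches 3(W), which is W → L
n=6: reaches L-position 4 → W
n=7: reaches L-position 5 → W
n=8: reaches L-position 0 → W
n=9: reaches L-position 1 → W
n=10: only reaches 8(W), 2(W), all W → L
n=11: only reaches 9(W), 3(W), all W → L
n=12: reaches L-position 10 → W
n=13: reaches L-position 11 → W
n=14: only reaches 12(W), 6(W), all W → L
n=15: only reaches 13(W), 7(W), all W → L
n=16: reaches L-position 14 → W
n=17: reaches L-position 15 → W
n=18: reaches L-position 10 → W
n=19: reaches L-position 11 → W
n=20: only reaches 18(W), 12(W), all W → L
n=21: only reaches 19(W), 13(W), all W → L
n=22: reaches L-position 20 → W
n=23: reaches L-position 21 → W
n=24: only reaches 22(W), 16(W), all W → L
n=25: only reaches 23(W), 17(W), all W → L
Reading off the rows marked L gives the requested list; there are 12 such values of n.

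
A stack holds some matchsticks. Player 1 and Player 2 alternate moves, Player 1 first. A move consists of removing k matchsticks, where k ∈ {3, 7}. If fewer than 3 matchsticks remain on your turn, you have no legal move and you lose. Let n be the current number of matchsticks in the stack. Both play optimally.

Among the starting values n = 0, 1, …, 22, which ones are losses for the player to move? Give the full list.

0, 1, 2, 6, 10, 11, 12, 16, 20, 21, 22

Build the W/L table. Terminal = L. A non-terminal position is W if it has a move to some L; otherwise it is L.
n=0: no move → L
n=1: no move → L
n=2: no move → L
n=3: can move to 0, which is L ⇒ W
n=4: can move to 1, which is L ⇒ W
n=5: can move to 2, which is L ⇒ W
n=6: the only move is to 3(W), a W ⇒ L
n=7: can move to 0, which is L ⇒ W
n=8: can move to 1, which is L ⇒ W
n=9: can move to 6, which is L ⇒ W
n=10: moves to 7(W), 3(W); every one is W ⇒ L
n=11: moves to 8(W), 4(W); every one is W ⇒ L
n=12: moves to 9(W), 5(W); every one is W ⇒ L
n=13: can move to 10, which is L ⇒ W
n=14: can move to 11, which is L ⇒ W
n=15: can move to 12, which is L ⇒ W
n=16: moves to 13(W), 9(W); every one is W ⇒ L
n=17: can move to 10, which is L ⇒ W
n=18: can move to 11, which is L ⇒ W
n=19: can move to 16, which is L ⇒ W
n=20: moves to 17(W), 13(W); every one is W ⇒ L
n=21: moves to 18(W), 14(W); every one is W ⇒ L
n=22: moves to 19(W), 15(W); every one is W ⇒ L
The losing starting values of n are exactly the entries labelled L in this table (11 of them).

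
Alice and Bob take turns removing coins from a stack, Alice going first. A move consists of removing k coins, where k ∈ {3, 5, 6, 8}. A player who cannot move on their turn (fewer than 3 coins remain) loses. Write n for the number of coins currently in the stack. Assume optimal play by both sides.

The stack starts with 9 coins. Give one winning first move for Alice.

Label each position W (a win for the player to move) or L (a loss). A position with no legal move is L; any other position is W exactly when some move reaches an L, and L when every move reaches a W.
n=0: no move → L
n=1: no move → L
n=2: no move → L
n=3: reaches L-position 0 → W
n=4: reaches L-position 1 → W
n=5: reaches L-position 2 → W
n=6: reaches L-position 1 → W
n=7: reaches L-position 2 → W
n=8: reaches L-position 2 → W
n=9: reaches L-position 1 → W
From 9, the L positions reachable in one move are: 1.

Remove 8, leaving 1.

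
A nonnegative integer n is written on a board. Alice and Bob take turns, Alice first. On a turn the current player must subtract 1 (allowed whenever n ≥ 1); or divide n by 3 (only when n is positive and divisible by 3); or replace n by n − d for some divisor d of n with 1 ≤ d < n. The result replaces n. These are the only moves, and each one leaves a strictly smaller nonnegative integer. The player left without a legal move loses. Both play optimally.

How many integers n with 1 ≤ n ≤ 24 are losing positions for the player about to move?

Work bottom-up. With no move the player to move loses. Otherwise the position is W if at least one move leads to an L position for the opponent, and L if every move leads to a W.
n=0: no move → L
n=1: can move to 0, which is L ⇒ W
n=2: the only move is to 1(W), a W ⇒ L
n=3: can move to 2, which is L ⇒ W
n=4: can move to 2, which is L ⇒ W
n=5: the only move is to 4(W), a W ⇒ L
n=6: can move to 2, which is L ⇒ W
n=7: the only move is to 6(W), a W ⇒ L
n=8: can move to 7, which is L ⇒ W
n=9: moves to 3(W), 6(W), 8(W); every one is W ⇒ L
n=10: can move to 5, which is L ⇒ W
n=11: the only move is to 10(W), a W ⇒ L
n=12: can move to 9, which is L ⇒ W
n=13: the only move is to 12(W), a W ⇒ L
n=14: can move to 7, which is L ⇒ W
n=15: can move to 5, which is L ⇒ W
n=16: moves to 8(W), 12(W), 14(W), 15(W); every one is W ⇒ L
n=17: can move to 16, which is L ⇒ W
n=18: can move to 9, which is L ⇒ W
n=19: the only move is to 18(W), a W ⇒ L
n=20: can move to 16, which is L ⇒ W
n=21: can move to 7, which is L ⇒ W
n=22: can move to 11, which is L ⇒ W
n=23: the only move is to 22(W), a W ⇒ L
n=24: can move to 16, which is L ⇒ W
L entries with 1 ≤ n ≤ 24 (n=0 is outside the asked range and is not counted): n = 2, 5, 7, 9, 11, 13, 16, 19, 23; that makes 9.

9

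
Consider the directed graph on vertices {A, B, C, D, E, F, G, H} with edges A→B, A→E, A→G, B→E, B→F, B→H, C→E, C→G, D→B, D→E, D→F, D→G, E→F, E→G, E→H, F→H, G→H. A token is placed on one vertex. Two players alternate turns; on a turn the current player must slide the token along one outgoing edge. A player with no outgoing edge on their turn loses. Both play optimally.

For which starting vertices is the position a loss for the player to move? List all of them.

A, C, D, H

Use the standard recursion: the mover loses at a terminal position; elsewhere, the mover wins exactly when some move hands the opponent an L position.
Every edge goes from a vertex to one that appears earlier in the order H, G, F, E, B, A, D, C, so processing vertices in that order labels each vertex after all of its successors.
H: no outgoing edge → L
G: W (go to H, an L position)
F: W (go to H, an L position)
E: W (go to H, an L position)
B: W (go to H, an L position)
A: L (options B(W), E(W), G(W) are all W)
D: L (options B(W), E(W), F(W), G(W) are all W)
C: L (options E(W), G(W) are all W)
The losing starting vertices are exactly the entries labelled L in this table (4 of them).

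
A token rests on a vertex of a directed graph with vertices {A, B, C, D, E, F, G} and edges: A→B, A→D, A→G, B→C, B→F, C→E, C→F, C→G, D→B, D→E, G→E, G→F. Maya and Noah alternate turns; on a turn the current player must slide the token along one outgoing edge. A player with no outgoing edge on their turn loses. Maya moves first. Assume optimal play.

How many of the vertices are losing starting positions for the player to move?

3

Label each position W (a win for the player to move) or L (a loss). A position with no legal move is L; any other position is W exactly when some move reaches an L, and L when every move reaches a W.
Every edge goes from a vertex to one that appears earlier in the order E, F, G, C, B, D, A, so processing vertices in that order labels each vertex after all of its successors.
E: no outgoing edge → L
F: no outgoing edge → L
G: W (go to F, an L position)
C: W (go to F, an L position)
B: W (go to F, an L position)
D: W (go to E, an L position)
A: L (options D(W), B(W), G(W) are all W)
The L vertices are A, E, F; that is 3 in all.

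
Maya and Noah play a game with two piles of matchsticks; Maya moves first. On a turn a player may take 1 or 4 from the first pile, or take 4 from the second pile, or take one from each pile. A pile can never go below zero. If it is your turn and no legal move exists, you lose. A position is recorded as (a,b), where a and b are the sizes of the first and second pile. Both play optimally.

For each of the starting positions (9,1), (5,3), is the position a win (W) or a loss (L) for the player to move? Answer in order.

Label each position W (a win for the player to move) or L (a loss). A position with no legal move is L; any other position is W exactly when some move reaches an L, and L when every move reaches a W.
No move ever increases a pile, so every position that can arise here has a ≤ 9 and b ≤ 3; it is enough to label the cells with 0 ≤ a ≤ 9 and 0 ≤ b ≤ 3.
Every move lowers a or b (never raises either), so fill the grid row by row in increasing a, and left to right within a row: each cell's successors are then already labelled.
      b=0  b=1  b=2  b=3
a=0:    L    L    L    L
a=1:    W    W    W    W
a=2:    L    L    L    L
a=3:    W    W    W    W
a=4:    W    W    W    W
a=5:    L    L    L    L
a=6:    W    W    W    W
a=7:    L    L    L    L
a=8:    W    W    W    W
a=9:    W    W    W    W
Cells with no legal move (terminal, hence L): (0,0), (0,1), (0,2), (0,3).
The remaining L cells, each justified by listing all of its moves:
(2,0): →(1,0)(W) only, which is W, so L
(2,1): →(1,1)(W), (1,0)(W) — all W, so L
(2,2): →(1,2)(W), (1,1)(W) — all W, so L
(2,3): →(1,3)(W), (1,2)(W) — all W, so L
(5,0): →(4,0)(W), (1,0)(W) — all W, so L
(5,1): →(4,1)(W), (1,1)(W), (4,0)(W) — all W, so L
(5,2): →(4,2)(W), (1,2)(W), (4,1)(W) — all W, so L
(5,3): →(4,3)(W), (1,3)(W), (4,2)(W) — all W, so L
(7,0): →(6,0)(W), (3,0)(W) — all W, so L
(7,1): →(6,1)(W), (3,1)(W), (6,0)(W) — all W, so L
(7,2): →(6,2)(W), (3,2)(W), (6,1)(W) — all W, so L
(7,3): →(6,3)(W), (3,3)(W), (6,2)(W) — all W, so L
Every other cell has at least one move into one of the L cells above, so it is W.
(9,1): the move to (5,1) reaches an L cell, so W
(5,3): one of the L cells justified above, so L

(9,1): W, (5,3): L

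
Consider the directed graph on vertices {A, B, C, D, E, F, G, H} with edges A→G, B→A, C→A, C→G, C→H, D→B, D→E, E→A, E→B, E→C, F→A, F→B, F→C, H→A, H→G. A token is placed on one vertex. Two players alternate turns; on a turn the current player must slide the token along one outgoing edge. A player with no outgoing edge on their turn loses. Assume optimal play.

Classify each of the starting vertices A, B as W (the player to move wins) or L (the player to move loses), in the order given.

Work bottom-up. With no move the player to move loses. Otherwise the position is W if at least one move leads to an L position for the opponent, and L if every move leads to a W.
Every edge goes from a vertex to one that appears earlier in the order G, A, H, C, B, F, E, D, so processing vertices in that order labels each vertex after all of its successors.
G: no outgoing edge → L
A: W (go to G, an L position)
H: W (go to G, an L position)
C: W (go to G, an L position)
B: L (sole option A(W) is W)
F: W (go to B, an L position)
E: W (go to B, an L position)
D: W (go to B, an L position)

A: W, B: L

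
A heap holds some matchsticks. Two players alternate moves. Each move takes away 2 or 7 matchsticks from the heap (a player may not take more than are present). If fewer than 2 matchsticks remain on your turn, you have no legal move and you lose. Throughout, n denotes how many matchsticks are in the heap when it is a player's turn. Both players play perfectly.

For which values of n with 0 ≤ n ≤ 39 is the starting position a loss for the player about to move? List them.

Classify positions by backward induction: terminal positions (no move available) are L. From any other position, the mover wins iff some move reaches an L.
n=0: no move → L
n=1: no move → L
n=2: →0(L), so W
n=3: →1(L), so W
n=4: →2(W) only, which is W, so L
n=5: →3(W) only, which is W, so L
n=6: →4(L), so W
n=7: →5(L), so W
n=8: →1(L), so W
n=9: →7(W), 2(W) — all W, so L
n=10: →8(W), 3(W) — all W, so L
n=11: →9(L), so W
n=12: →10(L), so W
n=13: →11(W), 6(W) — all W, so L
n=14: →12(W), 7(W) — all W, so L
n=15: →13(L), so W
n=16: →14(L), so W
n=17: →10(L), so W
n=18: →16(W), 11(W) — all W, so L
n=19: →17(W), 12(W) — all W, so L
n=20: →18(L), so W
n=21: →19(L), so W
n=22: →20(W), 15(W) — all W, so L
n=23: →21(W), 16(W) — all W, so L
n=24: →22(L), so W
n=25: →23(L), so W
n=26: →19(L), so W
n=27: →25(W), 20(W) — all W, so L
n=28: →26(W), 21(W) — all W, so L
n=29: →27(L), so W
n=30: →28(L), so W
n=31: →29(W), 24(W) — all W, so L
n=32: →30(W), 25(W) — all W, so L
n=33: →31(L), so W
n=34: →32(L), so W
n=35: →28(L), so W
n=36: →34(W), 29(W) — all W, so L
n=37: →35(W), 30(W) — all W, so L
n=38: →36(L), so W
n=39: →37(L), so W
Reading off the rows marked L gives the requested list; there are 18 such values of n.

0, 1, 4, 5, 9, 10, 13, 14, 18, 19, 22, 23, 27, 28, 31, 32, 36, 37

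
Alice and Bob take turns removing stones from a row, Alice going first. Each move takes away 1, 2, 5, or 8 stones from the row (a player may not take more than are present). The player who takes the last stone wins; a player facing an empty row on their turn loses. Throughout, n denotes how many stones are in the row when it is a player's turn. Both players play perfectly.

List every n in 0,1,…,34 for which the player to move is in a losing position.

0, 3, 6, 9, 12, 15, 18, 21, 24, 27, 30, 33

Positions with no move are L. A position that does have a move is losing for the player to move precisely when every available move leads to a winning position for the opponent. Fill in the labels:
n=0: no move → L
n=1: →0(L), so W
n=2: →0(L), so W
n=3: →2(W), 1(W) — all W, so L
n=4: →3(L), so W
n=5: →3(L), so W
n=6: →5(W), 4(W), 1(W) — all W, so L
n=7: →6(L), so W
n=8: →6(L), so W
n=9: →8(W), 7(W), 4(W), 1(W) — all W, so L
n=10: →9(L), so W
n=11: →9(L), so W
n=12: →11(W), 10(W), 7(W), 4(W) — all W, so L
n=13: →12(L), so W
n=14: →12(L), so W
n=15: →14(W), 13(W), 10(W), 7(W) — all W, so L
n=16: →15(L), so W
n=17: →15(L), so W
n=18: →17(W), 16(W), 13(W), 10(W) — all W, so L
n=19: →18(L), so W
n=20: →18(L), so W
n=21: →20(W), 19(W), 16(W), 13(W) — all W, so L
n=22: →21(L), so W
n=23: →21(L), so W
n=24: →23(W), 22(W), 19(W), 16(W) — all W, so L
n=25: →24(L), so W
n=26: →24(L), so W
n=27: →26(W), 25(W), 22(W), 19(W) — all W, so L
n=28: →27(L), so W
n=29: →27(L), so W
n=30: →29(W), 28(W), 25(W), 22(W) — all W, so L
n=31: →30(L), so W
n=32: →30(L), so W
n=33: →32(W), 31(W), 28(W), 25(W) — all W, so L
n=34: →33(L), so W
Reading off the rows marked L gives the requested list; there are 12 such values of n.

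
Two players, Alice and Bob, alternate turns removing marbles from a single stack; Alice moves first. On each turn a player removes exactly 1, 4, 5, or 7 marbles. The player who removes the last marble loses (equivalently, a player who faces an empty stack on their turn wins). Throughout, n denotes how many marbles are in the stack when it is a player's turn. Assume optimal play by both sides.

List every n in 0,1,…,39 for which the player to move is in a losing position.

Label each position W (a win for the player to move) or L (a loss). A position with no legal move is W; any other position is W exactly when some move reaches an L, and L when every move reaches a W.
n=0: no move; the opponent has just taken the last marble and therefore loses → W
n=1: only reaches 0(W), which is W → L
n=2: reaches L-position 1 → W
n=3: only reaches 2(W), which is W → L
n=4: reaches L-position 3 → W
n=5: reaches L-position 1 → W
n=6: reaches L-position 1 → W
n=7: reaches L-position 3 → W
n=8: reaches L-position 3 → W
n=9: only reaches 8(W), 5(W), 4(W), 2(W), all W → L
n=10: reaches L-position 9 → W
n=11: only reaches 10(W), 7(W), 6(W), 4(W), all W → L
n=12: reaches L-position 11 → W
n=13: reaches L-position 9 → W
n=14: reaches L-position 9 → W
n=15: reaches L-position 11 → W
n=16: reaches L-position 11 → W
n=17: only reaches 16(W), 13(W), 12(W), 10(W), all W → L
n=18: reaches L-position 17 → W
n=19: only reaches 18(W), 15(W), 14(W), 12(W), all W → L
n=20: reaches L-position 19 → W
n=21: reaches L-position 17 → W
n=22: reaches L-position 17 → W
n=23: reaches L-position 19 → W
n=24: reaches L-position 19 → W
n=25: only reaches 24(W), 21(W), 20(W), 18(W), all W → L
n=26: reaches L-position 25 → W
n=27: only reaches 26(W), 23(W), 22(W), 20(W), all W → L
n=28: reaches L-position 27 → W
n=29: reaches L-position 25 → W
n=30: reaches L-position 25 → W
n=31: reaches L-position 27 → W
n=32: reaches L-position 27 → W
n=33: only reaches 32(W), 29(W), 28(W), 26(W), all W → L
n=34: reaches L-position 33 → W
n=35: only reaches 34(W), 31(W), 30(W), 28(W), all W → L
n=36: reaches L-position 35 → W
n=37: reaches L-position 33 → W
n=38: reaches L-position 33 → W
n=39: reaches L-position 35 → W
The losing starting values of n are exactly the entries labelled L in this table (10 of them).

1, 3, 9, 11, 17, 19, 25, 27, 33, 35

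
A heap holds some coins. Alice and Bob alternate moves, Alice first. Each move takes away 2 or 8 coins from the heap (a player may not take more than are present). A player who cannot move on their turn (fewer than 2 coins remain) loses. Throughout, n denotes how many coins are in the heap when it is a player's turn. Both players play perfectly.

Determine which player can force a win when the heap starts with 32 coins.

Alice wins.

Classify positions by backward induction: terminal positions (no move available) are L. From any other position, the mover wins iff some move reaches an L.
n=0: no move → L
n=1: no move → L
n=2: →0(L), so W
n=3: →1(L), so W
n=4: →2(W) only, which is W, so L
n=5: →3(W) only, which is W, so L
n=6: →4(L), so W
n=7: →5(L), so W
n=8: →0(L), so W
n=9: →1(L), so W
n=10: →8(W), 2(W) — all W, so L
n=11: →9(W), 3(W) — all W, so L
n=12: →10(L), so W
n=13: →11(L), so W
n=14: →12(W), 6(W) — all W, so L
n=15: →13(W), 7(W) — all W, so L
n=16: →14(L), so W
n=17: →15(L), so W
n=18: →10(L), so W
n=19: →11(L), so W
n=20: →18(W), 12(W) — all W, so L
n=21: →19(W), 13(W) — all W, so L
n=22: →20(L), so W
n=23: →21(L), so W
n=24: →22(W), 16(W) — all W, so L
n=25: →23(W), 17(W) — all W, so L
n=26: →24(L), so W
n=27: →25(L), so W
n=28: →20(L), so W
n=29: →21(L), so W
n=30: →28(W), 22(W) — all W, so L
n=31: →29(W), 23(W) — all W, so L
n=32: →30(L), so W
From 32 Alice can remove 2, leaving 30, reaching an L position.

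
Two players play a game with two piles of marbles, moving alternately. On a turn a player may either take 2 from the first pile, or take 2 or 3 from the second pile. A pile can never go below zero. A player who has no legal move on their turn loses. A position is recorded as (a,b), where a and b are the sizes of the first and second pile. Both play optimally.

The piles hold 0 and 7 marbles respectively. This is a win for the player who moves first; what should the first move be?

Move to (0,5).

Classify positions by backward induction: terminal positions (no move available) are L. From any other position, the mover wins iff some move reaches an L.
No move ever increases a pile, so every position that can arise here has a ≤ 0 and b ≤ 7; it is enough to label the cells with 0 ≤ a ≤ 0 and 0 ≤ b ≤ 7.
Every move lowers a or b (never raises either), so fill the grid row by row in increasing a, and left to right within a row: each cell's successors are then already labelled.
      b=0  b=1  b=2  b=3  b=4  b=5  b=6  b=7
a=0:    L    L    W    W    W    L    L    W
Cells with no legal move (terminal, hence L): (0,0), (0,1).
The remaining L cells, each justified by listing all of its moves:
(0,5): only reaches (0,3)(W), (0,2)(W), all W → L
(0,6): only reaches (0,4)(W), (0,3)(W), all W → L
Every other cell has at least one move into one of the L cells above, so it is W.
From (0,7), the L positions reachable in one move are: (0,5).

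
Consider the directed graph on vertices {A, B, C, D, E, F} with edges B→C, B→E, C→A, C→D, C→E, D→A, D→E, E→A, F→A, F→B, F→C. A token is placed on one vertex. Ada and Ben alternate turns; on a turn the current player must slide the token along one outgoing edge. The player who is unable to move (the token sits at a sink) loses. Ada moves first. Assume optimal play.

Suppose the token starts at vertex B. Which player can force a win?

Build the W/L table. Terminal = L. A non-terminal position is W if it has a move to some L; otherwise it is L.
Every edge goes from a vertex to one that appears earlier in the order A, E, D, C, B, F, so processing vertices in that order labels each vertex after all of its successors.
A: no outgoing edge → L
E: reaches L-position A → W
D: reaches L-position A → W
C: reaches L-position A → W
B: only reaches C(W), E(W), all W → L
F: reaches L-position B → W
The starting position B is L: whatever Ada does, the opponent receives a W position.

Ben wins.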